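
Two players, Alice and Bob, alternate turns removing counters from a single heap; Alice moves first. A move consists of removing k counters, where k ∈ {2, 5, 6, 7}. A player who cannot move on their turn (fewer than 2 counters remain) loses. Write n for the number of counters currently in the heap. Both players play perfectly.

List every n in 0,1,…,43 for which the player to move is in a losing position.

0, 1, 4, 12, 13, 16, 24, 25, 28, 36, 37, 40

Classify positions by backward induction: terminal positions (no move available) are L. From any other position, the mover wins iff some move reaches an L.
n=0: no move → L
n=1: no move → L
n=2: W (go to 0, an L position)
n=3: W (go to 1, an L position)
n=4: L (sole option 2(W) is W)
n=5: W (go to 0, an L position)
n=6: W (go to 4, an L position)
n=7: W (go to 1, an L position)
n=8: W (go to 1, an L position)
n=9: W (go to 4, an L position)
n=10: W (go to 4, an L position)
n=11: W (go to 4, an L position)
n=12: L (options 10(W), 7(W), 6(W), 5(W) are all W)
n=13: L (options 11(W), 8(W), 7(W), 6(W) are all W)
n=14: W (go to 12, an L position)
n=15: W (go to 13, an L position)
n=16: L (options 14(W), 11(W), 10(W), 9(W) are all W)
n=17: W (go to 12, an L position)
n=18: W (go to 16, an L position)
n=19: W (go to 13, an L position)
n=20: W (go to 13, an L position)
n=21: W (go to 16, an L position)
n=22: W (go to 16, an L position)
n=23: W (go to 16, an L position)
n=24: L (options 22(W), 19(W), 18(W), 17(W) are all W)
n=25: L (options 23(W), 20(W), 19(W), 18(W) are all W)
n=26: W (go to 24, an L position)
n=27: W (go to 25, an L position)
n=28: L (options 26(W), 23(W), 22(W), 21(W) are all W)
n=29: W (go to 24, an L position)
n=30: W (go to 28, an L position)
n=31: W (go to 25, an L position)
n=32: W (go to 25, an L position)
n=33: W (go to 28, an L position)
n=34: W (go to 28, an L position)
n=35: W (go to 28, an L position)
n=36: L (options 34(W), 31(W), 30(W), 29(W) are all W)
n=37: L (options 35(W), 32(W), 31(W), 30(W) are all W)
n=38: W (go to 36, an L position)
n=39: W (go to 37, an L position)
n=40: L (options 38(W), 35(W), 34(W), 33(W) are all W)
n=41: W (go to 36, an L position)
n=42: W (go to 40, an L position)
n=43: W (go to 37, an L position)
Reading off the rows marked L gives the requested list; there are 12 such values of n.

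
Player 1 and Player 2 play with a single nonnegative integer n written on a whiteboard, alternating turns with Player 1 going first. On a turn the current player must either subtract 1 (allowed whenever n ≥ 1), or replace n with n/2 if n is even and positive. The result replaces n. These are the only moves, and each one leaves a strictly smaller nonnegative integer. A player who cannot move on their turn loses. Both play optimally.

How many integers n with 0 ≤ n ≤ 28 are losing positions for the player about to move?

14

Classify positions by backward induction: terminal positions (no move available) are L. From any other position, the mover wins iff some move reaches an L.
n=0: no move → L
n=1: →0(L), so W
n=2: →1(W) only, which is W, so L
n=3: →2(L), so W
n=4: →2(L), so W
n=5: →4(W) only, which is W, so L
n=6: →5(L), so W
n=7: →6(W) only, which is W, so L
n=8: →7(L), so W
n=9: →8(W) only, which is W, so L
n=10: →5(L), so W
n=11: →10(W) only, which is W, so L
n=12: →11(L), so W
n=13: →12(W) only, which is W, so L
n=14: →7(L), so W
n=15: →14(W) only, which is W, so L
n=16: →15(L), so W
n=17: →16(W) only, which is W, so L
n=18: →9(L), so W
n=19: →18(W) only, which is W, so L
n=20: →19(L), so W
n=21: →20(W) only, which is W, so L
n=22: →11(L), so W
n=23: →22(W) only, which is W, so L
n=24: →23(L), so W
n=25: →24(W) only, which is W, so L
n=26: →13(L), so W
n=27: →26(W) only, which is W, so L
n=28: →27(L), so W
L entries with 0 ≤ n ≤ 28: n = 0, 2, 5, 7, 9, 11, 13, 15, 17, 19, 21, 23, 25, 27; that makes 14.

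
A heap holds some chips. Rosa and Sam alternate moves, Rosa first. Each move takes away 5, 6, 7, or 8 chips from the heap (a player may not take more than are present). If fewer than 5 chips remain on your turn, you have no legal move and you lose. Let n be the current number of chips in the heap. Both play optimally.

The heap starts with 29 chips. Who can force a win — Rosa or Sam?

Positions with no move are L. A position that does have a move is losing for the player to move precisely when every available move leads to a winning position for the opponent. Fill in the labels:
n=0: no move → L
n=1: no move → L
n=2: no move → L
n=3: no move → L
n=4: no move → L
n=5: →0(L), so W
n=6: →1(L), so W
n=7: →2(L), so W
n=8: →3(L), so W
n=9: →4(L), so W
n=10: →4(L), so W
n=11: →4(L), so W
n=12: →4(L), so W
n=13: →8(W), 7(W), 6(W), 5(W) — all W, so L
n=14: →9(W), 8(W), 7(W), 6(W) — all W, so L
n=15: →10(W), 9(W), 8(W), 7(W) — all W, so L
n=16: →11(W), 10(W), 9(W), 8(W) — all W, so L
n=17: →12(W), 11(W), 10(W), 9(W) — all W, so L
n=18: →13(L), so W
n=19: →14(L), so W
n=20: →15(L), so W
n=21: →16(L), so W
n=22: →17(L), so W
n=23: →17(L), so W
n=24: →17(L), so W
n=25: →17(L), so W
n=26: →21(W), 20(W), 19(W), 18(W) — all W, so L
n=27: →22(W), 21(W), 20(W), 19(W) — all W, so L
n=28: →23(W), 22(W), 21(W), 20(W) — all W, so L
n=29: →24(W), 23(W), 22(W), 21(W) — all W, so L
Every move from 29 reaches a W position, so the mover loses.

Sam wins.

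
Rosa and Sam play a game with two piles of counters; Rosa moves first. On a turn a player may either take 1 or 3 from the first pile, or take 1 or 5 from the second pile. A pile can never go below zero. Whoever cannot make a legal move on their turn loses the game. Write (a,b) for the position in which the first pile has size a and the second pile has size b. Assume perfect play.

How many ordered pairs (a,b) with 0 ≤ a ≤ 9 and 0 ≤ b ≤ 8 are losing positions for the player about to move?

Use the standard recursion: the mover loses at a terminal position; elsewhere, the mover wins exactly when some move hands the opponent an L position.
Every move lowers a or b (never raises either), so fill the grid row by row in increasing a, and left to right within a row: each cell's successors are then already labelled.
      b=0  b=1  b=2  b=3  b=4  b=5  b=6  b=7  b=8
a=0:    L    W    L    W    L    W    L    W    L
a=1:    W    L    W    L    W    L    W    L    W
a=2:    L    W    L    W    L    W    L    W    L
a=3:    W    L    W    L    W    L    W    L    W
a=4:    L    W    L    W    L    W    L    W    L
a=5:    W    L    W    L    W    L    W    L    W
a=6:    L    W    L    W    L    W    L    W    L
a=7:    W    L    W    L    W    L    W    L    W
a=8:    L    W    L    W    L    W    L    W    L
a=9:    W    L    W    L    W    L    W    L    W
Cells with no legal move (terminal, hence L): (0,0).
The remaining L cells, each justified by listing all of its moves:
(0,2): →(0,1)(W) only, which is W, so L
(0,4): →(0,3)(W) only, which is W, so L
(0,6): →(0,5)(W), (0,1)(W) — all W, so L
(0,8): →(0,7)(W), (0,3)(W) — all W, so L
(1,1): →(0,1)(W), (1,0)(W) — all W, so L
(1,3): →(0,3)(W), (1,2)(W) — all W, so L
(1,5): →(0,5)(W), (1,4)(W), (1,0)(W) — all W, so L
(1,7): →(0,7)(W), (1,6)(W), (1,2)(W) — all W, so L
(2,0): →(1,0)(W) only, which is W, so L
(2,2): →(1,2)(W), (2,1)(W) — all W, so L
(2,4): →(1,4)(W), (2,3)(W) — all W, so L
(2,6): →(1,6)(W), (2,5)(W), (2,1)(W) — all W, so L
(2,8): →(1,8)(W), (2,7)(W), (2,3)(W) — all W, so L
(3,1): →(2,1)(W), (0,1)(W), (3,0)(W) — all W, so L
(3,3): →(2,3)(W), (0,3)(W), (3,2)(W) — all W, so L
(3,5): →(2,5)(W), (0,5)(W), (3,4)(W), (3,0)(W) — all W, so L
(3,7): →(2,7)(W), (0,7)(W), (3,6)(W), (3,2)(W) — all W, so L
(4,0): →(3,0)(W), (1,0)(W) — all W, so L
(4,2): →(3,2)(W), (1,2)(W), (4,1)(W) — all W, so L
(4,4): →(3,4)(W), (1,4)(W), (4,3)(W) — all W, so L
(4,6): →(3,6)(W), (1,6)(W), (4,5)(W), (4,1)(W) — all W, so L
(4,8): →(3,8)(W), (1,8)(W), (4,7)(W), (4,3)(W) — all W, so L
(5,1): →(4,1)(W), (2,1)(W), (5,0)(W) — all W, so L
(5,3): →(4,3)(W), (2,3)(W), (5,2)(W) — all W, so L
(5,5): →(4,5)(W), (2,5)(W), (5,4)(W), (5,0)(W) — all W, so L
(5,7): →(4,7)(W), (2,7)(W), (5,6)(W), (5,2)(W) — all W, so L
(6,0): →(5,0)(W), (3,0)(W) — all W, so L
(6,2): →(5,2)(W), (3,2)(W), (6,1)(W) — all W, so L
(6,4): →(5,4)(W), (3,4)(W), (6,3)(W) — all W, so L
(6,6): →(5,6)(W), (3,6)(W), (6,5)(W), (6,1)(W) — all W, so L
(6,8): →(5,8)(W), (3,8)(W), (6,7)(W), (6,3)(W) — all W, so L
(7,1): →(6,1)(W), (4,1)(W), (7,0)(W) — all W, so L
(7,3): →(6,3)(W), (4,3)(W), (7,2)(W) — all W, so L
(7,5): →(6,5)(W), (4,5)(W), (7,4)(W), (7,0)(W) — all W, so L
(7,7): →(6,7)(W), (4,7)(W), (7,6)(W), (7,2)(W) — all W, so L
(8,0): →(7,0)(W), (5,0)(W) — all W, so L
(8,2): →(7,2)(W), (5,2)(W), (8,1)(W) — all W, so L
(8,4): →(7,4)(W), (5,4)(W), (8,3)(W) — all W, so L
(8,6): →(7,6)(W), (5,6)(W), (8,5)(W), (8,1)(W) — all W, so L
(8,8): →(7,8)(W), (5,8)(W), (8,7)(W), (8,3)(W) — all W, so L
(9,1): →(8,1)(W), (6,1)(W), (9,0)(W) — all W, so L
(9,3): →(8,3)(W), (6,3)(W), (9,2)(W) — all W, so L
(9,5): →(8,5)(W), (6,5)(W), (9,4)(W), (9,0)(W) — all W, so L
(9,7): →(8,7)(W), (6,7)(W), (9,6)(W), (9,2)(W) — all W, so L
Every other cell has at least one move into one of the L cells above, so it is W.
L cells per row: a=0: 5, a=1: 4, a=2: 5, a=3: 4, a=4: 5, a=5: 4, a=6: 5, a=7: 4, a=8: 5, a=9: 4; total 45.

45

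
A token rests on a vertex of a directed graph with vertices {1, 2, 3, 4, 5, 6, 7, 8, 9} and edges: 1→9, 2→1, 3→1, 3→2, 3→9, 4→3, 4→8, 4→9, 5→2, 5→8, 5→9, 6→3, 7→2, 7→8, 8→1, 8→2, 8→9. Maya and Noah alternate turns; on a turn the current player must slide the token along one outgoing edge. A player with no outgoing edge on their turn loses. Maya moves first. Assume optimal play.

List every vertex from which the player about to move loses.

2, 6, 9

Work bottom-up. With no move the player to move loses. Otherwise the position is W if at least one move leads to an L position for the opponent, and L if every move leads to a W.
Every edge goes from a vertex to one that appears earlier in the order 9, 1, 2, 8, 3, 6, 5, 4, 7, so processing vertices in that order labels each vertex after all of its successors.
9: no outgoing edge → L
1: reaches L-position 9 → W
2: only reaches 1(W), which is W → L
8: reaches L-position 2 → W
3: reaches L-position 2 → W
6: only reaches 3(W), which is W → L
5: reaches L-position 2 → W
4: reaches L-position 9 → W
7: reaches L-position 2 → W
The losing starting vertices are exactly the entries labelled L in this table (3 of them).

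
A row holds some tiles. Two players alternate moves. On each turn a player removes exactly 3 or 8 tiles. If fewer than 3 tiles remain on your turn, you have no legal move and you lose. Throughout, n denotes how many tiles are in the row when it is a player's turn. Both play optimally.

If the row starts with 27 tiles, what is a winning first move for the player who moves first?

Remove 3, leaving 24.

Positions with no move are L. A position that does have a move is losing for the player to move precisely when every available move leads to a winning position for the opponent. Fill in the labels:
n=0: no move → L
n=1: no move → L
n=2: no move → L
n=3: W (go to 0, an L position)
n=4: W (go to 1, an L position)
n=5: W (go to 2, an L position)
n=6: L (sole option 3(W) is W)
n=7: L (sole option 4(W) is W)
n=8: W (go to 0, an L position)
n=9: W (go to 6, an L position)
n=10: W (go to 7, an L position)
n=11: L (options 8(W), 3(W) are all W)
n=12: L (options 9(W), 4(W) are all W)
n=13: L (options 10(W), 5(W) are all W)
n=14: W (go to 11, an L position)
n=15: W (go to 12, an L position)
n=16: W (go to 13, an L position)
n=17: L (options 14(W), 9(W) are all W)
n=18: L (options 15(W), 10(W) are all W)
n=19: W (go to 11, an L position)
n=20: W (go to 17, an L position)
n=21: W (go to 18, an L position)
n=22: L (options 19(W), 14(W) are all W)
n=23: L (options 20(W), 15(W) are all W)
n=24: L (options 21(W), 16(W) are all W)
n=25: W (go to 22, an L position)
n=26: W (go to 23, an L position)
n=27: W (go to 24, an L position)
From 27, the L positions reachable in one move are: 24.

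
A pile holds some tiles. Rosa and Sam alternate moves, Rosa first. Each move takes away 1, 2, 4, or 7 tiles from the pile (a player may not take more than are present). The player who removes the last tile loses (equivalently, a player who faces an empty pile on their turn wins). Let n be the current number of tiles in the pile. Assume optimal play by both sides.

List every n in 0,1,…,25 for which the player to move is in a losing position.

1, 4, 7, 10, 13, 16, 19, 22, 25

Classify positions by backward induction: terminal positions (no move available) are W. From any other position, the mover wins iff some move reaches an L.
n=0: no move; the opponent has just taken the last tile and therefore loses → W
n=1: the only move is to 0(W), a W ⇒ L
n=2: can move to 1, which is L ⇒ W
n=3: can move to 1, which is L ⇒ W
n=4: moves to 3(W), 2(W), 0(W); every one is W ⇒ L
n=5: can move to 4, which is L ⇒ W
n=6: can move to 4, which is L ⇒ W
n=7: moves to 6(W), 5(W), 3(W), 0(W); every one is W ⇒ L
n=8: can move to 7, which is L ⇒ W
n=9: can move to 7, which is L ⇒ W
n=10: moves to 9(W), 8(W), 6(W), 3(W); every one is W ⇒ L
n=11: can move to 10, which is L ⇒ W
n=12: can move to 10, which is L ⇒ W
n=13: moves to 12(W), 11(W), 9(W), 6(W); every one is W ⇒ L
n=14: can move to 13, which is L ⇒ W
n=15: can move to 13, which is L ⇒ W
n=16: moves to 15(W), 14(W), 12(W), 9(W); every one is W ⇒ L
n=17: can move to 16, which is L ⇒ W
n=18: can move to 16, which is L ⇒ W
n=19: moves to 18(W), 17(W), 15(W), 12(W); every one is W ⇒ L
n=20: can move to 19, which is L ⇒ W
n=21: can move to 19, which is L ⇒ W
n=22: moves to 21(W), 20(W), 18(W), 15(W); every one is W ⇒ L
n=23: can move to 22, which is L ⇒ W
n=24: can move to 22, which is L ⇒ W
n=25: moves to 24(W), 23(W), 21(W), 18(W); every one is W ⇒ L
Reading off the rows marked L gives the requested list; there are 9 such values of n.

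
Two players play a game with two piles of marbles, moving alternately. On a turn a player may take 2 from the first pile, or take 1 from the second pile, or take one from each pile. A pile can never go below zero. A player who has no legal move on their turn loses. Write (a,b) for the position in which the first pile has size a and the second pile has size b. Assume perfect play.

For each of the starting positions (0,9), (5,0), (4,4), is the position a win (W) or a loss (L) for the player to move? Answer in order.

Use the standard recursion: the mover loses at a terminal position; elsewhere, the mover wins exactly when some move hands the opponent an L position.
No move ever increases a pile, so every position that can arise here has a ≤ 5 and b ≤ 9; it is enough to label the cells with 0 ≤ a ≤ 5 and 0 ≤ b ≤ 9.
Every move lowers a or b (never raises either), so fill the grid row by row in increasing a, and left to right within a row: each cell's successors are then already labelled.
      b=0  b=1  b=2  b=3  b=4  b=5  b=6  b=7  b=8  b=9
a=0:    L    W    L    W    L    W    L    W    L    W
a=1:    L    W    L    W    L    W    L    W    L    W
a=2:    W    W    W    W    W    W    W    W    W    W
a=3:    W    L    W    L    W    L    W    L    W    L
a=4:    L    W    W    L    W    L    W    L    W    L
a=5:    L    W    L    W    W    W    W    W    W    W
Cells with no legal move (terminal, hence L): (0,0), (1,0).
The remaining L cells, each justified by listing all of its moves:
(0,2): L (sole option (0,1)(W) is W)
(0,4): L (sole option (0,3)(W) is W)
(0,6): L (sole option (0,5)(W) is W)
(0,8): L (sole option (0,7)(W) is W)
(1,2): L (options (1,1)(W), (0,1)(W) are all W)
(1,4): L (options (1,3)(W), (0,3)(W) are all W)
(1,6): L (options (1,5)(W), (0,5)(W) are all W)
(1,8): L (options (1,7)(W), (0,7)(W) are all W)
(3,1): L (options (1,1)(W), (3,0)(W), (2,0)(W) are all W)
(3,3): L (options (1,3)(W), (3,2)(W), (2,2)(W) are all W)
(3,5): L (options (1,5)(W), (3,4)(W), (2,4)(W) are all W)
(3,7): L (options (1,7)(W), (3,6)(W), (2,6)(W) are all W)
(3,9): L (options (1,9)(W), (3,8)(W), (2,8)(W) are all W)
(4,0): L (sole option (2,0)(W) is W)
(4,3): L (options (2,3)(W), (4,2)(W), (3,2)(W) are all W)
(4,5): L (options (2,5)(W), (4,4)(W), (3,4)(W) are all W)
(4,7): L (options (2,7)(W), (4,6)(W), (3,6)(W) are all W)
(4,9): L (options (2,9)(W), (4,8)(W), (3,8)(W) are all W)
(5,0): L (sole option (3,0)(W) is W)
(5,2): L (options (3,2)(W), (5,1)(W), (4,1)(W) are all W)
Every other cell has at least one move into one of the L cells above, so it is W.
(0,9): the move to (0,8) reaches an L cell, so W
(5,0): one of the L cells justified above, so L
(4,4): the move to (4,3) reaches an L cell, so W

(0,9): W, (5,0): L, (4,4): W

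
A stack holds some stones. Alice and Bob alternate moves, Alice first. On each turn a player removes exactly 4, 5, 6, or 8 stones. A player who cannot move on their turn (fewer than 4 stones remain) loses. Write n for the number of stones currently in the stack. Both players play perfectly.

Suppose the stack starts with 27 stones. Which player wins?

Bob wins.

Label each position W (a win for the player to move) or L (a loss). A position with no legal move is L; any other position is W exactly when some move reaches an L, and L when every move reaches a W.
n=0: no move → L
n=1: no move → L
n=2: no move → L
n=3: no move → L
n=4: →0(L), so W
n=5: →1(L), so W
n=6: →2(L), so W
n=7: →3(L), so W
n=8: →3(L), so W
n=9: →3(L), so W
n=10: →2(L), so W
n=11: →3(L), so W
n=12: →8(W), 7(W), 6(W), 4(W) — all W, so L
n=13: →9(W), 8(W), 7(W), 5(W) — all W, so L
n=14: →10(W), 9(W), 8(W), 6(W) — all W, so L
n=15: →11(W), 10(W), 9(W), 7(W) — all W, so L
n=16: →12(L), so W
n=17: →13(L), so W
n=18: →14(L), so W
n=19: →15(L), so W
n=20: →15(L), so W
n=21: →15(L), so W
n=22: →14(L), so W
n=23: →15(L), so W
n=24: →20(W), 19(W), 18(W), 16(W) — all W, so L
n=25: →21(W), 20(W), 19(W), 17(W) — all W, so L
n=26: →22(W), 21(W), 20(W), 18(W) — all W, so L
n=27: →23(W), 22(W), 21(W), 19(W) — all W, so L
The starting position 27 is L: whatever Alice does, the opponent receives a W position.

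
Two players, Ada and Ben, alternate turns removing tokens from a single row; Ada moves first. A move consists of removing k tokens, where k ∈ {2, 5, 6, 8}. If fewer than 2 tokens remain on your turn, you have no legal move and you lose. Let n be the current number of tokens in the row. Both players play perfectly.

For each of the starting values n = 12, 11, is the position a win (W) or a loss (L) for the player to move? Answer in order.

12: W, 11: L

Work bottom-up. With no move the player to move loses. Otherwise the position is W if at least one move leads to an L position for the opponent, and L if every move leads to a W.
n=0: no move → L
n=1: no move → L
n=2: reaches L-position 0 → W
n=3: reaches L-position 1 → W
n=4: only reaches 2(W), which is W → L
n=5: reaches L-position 0 → W
n=6: reaches L-position 4 → W
n=7: reaches L-position 1 → W
n=8: reaches L-position 0 → W
n=9: reaches L-position 4 → W
n=10: reaches L-position 4 → W
n=11: only reaches 9(W), 6(W), 5(W), 3(W), all W → L
n=12: reaches L-position 4 → W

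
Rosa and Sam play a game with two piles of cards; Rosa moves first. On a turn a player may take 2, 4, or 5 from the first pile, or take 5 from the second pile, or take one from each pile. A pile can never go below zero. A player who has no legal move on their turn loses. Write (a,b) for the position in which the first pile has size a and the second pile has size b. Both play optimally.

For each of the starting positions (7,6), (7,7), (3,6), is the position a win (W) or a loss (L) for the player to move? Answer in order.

(7,6): W, (7,7): L, (3,6): W

Build the W/L table. Terminal = L. A non-terminal position is W if it has a move to some L; otherwise it is L.
No move ever increases a pile, so every position that can arise here has a ≤ 7 and b ≤ 7; it is enough to label the cells with 0 ≤ a ≤ 7 and 0 ≤ b ≤ 7.
Every move lowers a or b (never raises either), so fill the grid row by row in increasing a, and left to right within a row: each cell's successors are then already labelled.
      b=0  b=1  b=2  b=3  b=4  b=5  b=6  b=7
a=0:    L    L    L    L    L    W    W    W
a=1:    L    W    W    W    W    W    L    L
a=2:    W    W    W    W    W    L    L    W
a=3:    W    L    L    L    L    L    W    W
a=4:    W    W    W    W    W    W    W    L
a=5:    W    W    W    W    W    W    W    W
a=6:    W    L    L    L    L    W    W    W
a=7:    L    W    W    W    W    W    W    L
Cells with no legal move (terminal, hence L): (0,0), (0,1), (0,2), (0,3), (0,4), (1,0).
The remaining L cells, each justified by listing all of its moves:
(1,6): →(1,1)(W), (0,5)(W) — all W, so L
(1,7): →(1,2)(W), (0,6)(W) — all W, so L
(2,5): →(0,5)(W), (2,0)(W), (1,4)(W) — all W, so L
(2,6): →(0,6)(W), (2,1)(W), (1,5)(W) — all W, so L
(3,1): →(1,1)(W), (2,0)(W) — all W, so L
(3,2): →(1,2)(W), (2,1)(W) — all W, so L
(3,3): →(1,3)(W), (2,2)(W) — all W, so L
(3,4): →(1,4)(W), (2,3)(W) — all W, so L
(3,5): →(1,5)(W), (3,0)(W), (2,4)(W) — all W, so L
(4,7): →(2,7)(W), (0,7)(W), (4,2)(W), (3,6)(W) — all W, so L
(6,1): →(4,1)(W), (2,1)(W), (1,1)(W), (5,0)(W) — all W, so L
(6,2): →(4,2)(W), (2,2)(W), (1,2)(W), (5,1)(W) — all W, so L
(6,3): →(4,3)(W), (2,3)(W), (1,3)(W), (5,2)(W) — all W, so L
(6,4): →(4,4)(W), (2,4)(W), (1,4)(W), (5,3)(W) — all W, so L
(7,0): →(5,0)(W), (3,0)(W), (2,0)(W) — all W, so L
(7,7): →(5,7)(W), (3,7)(W), (2,7)(W), (7,2)(W), (6,6)(W) — all W, so L
Every other cell has at least one move into one of the L cells above, so it is W.
(7,6): the move to (2,6) reaches an L cell, so W
(7,7): one of the L cells justified above, so L
(3,6): the move to (1,6) reaches an L cell, so W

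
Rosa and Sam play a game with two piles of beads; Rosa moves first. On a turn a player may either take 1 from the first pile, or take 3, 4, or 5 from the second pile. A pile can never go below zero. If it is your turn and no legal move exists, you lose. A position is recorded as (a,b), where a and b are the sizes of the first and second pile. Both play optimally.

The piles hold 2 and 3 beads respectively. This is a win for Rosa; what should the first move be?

Classify positions by backward induction: terminal positions (no move available) are L. From any other position, the mover wins iff some move reaches an L.
No move ever increases a pile, so every position that can arise here has a ≤ 2 and b ≤ 3; it is enough to label the cells with 0 ≤ a ≤ 2 and 0 ≤ b ≤ 3.
Every move lowers a or b (never raises either), so fill the grid row by row in increasing a, and left to right within a row: each cell's successors are then already labelled.
      b=0  b=1  b=2  b=3
a=0:    L    L    L    W
a=1:    W    W    W    L
a=2:    L    L    L    W
Cells with no legal move (terminal, hence L): (0,0), (0,1), (0,2).
The remaining L cells, each justified by listing all of its moves:
(1,3): moves to (0,3)(W), (1,0)(W); every one is W ⇒ L
(2,0): the only move is to (1,0)(W), a W ⇒ L
(2,1): the only move is to (1,1)(W), a W ⇒ L
(2,2): the only move is to (1,2)(W), a W ⇒ L
Every other cell has at least one move into one of the L cells above, so it is W.
From (2,3), the L positions reachable in one move are: (1,3), (2,0). Any move reaching one of these is winning.

Move to (1,3).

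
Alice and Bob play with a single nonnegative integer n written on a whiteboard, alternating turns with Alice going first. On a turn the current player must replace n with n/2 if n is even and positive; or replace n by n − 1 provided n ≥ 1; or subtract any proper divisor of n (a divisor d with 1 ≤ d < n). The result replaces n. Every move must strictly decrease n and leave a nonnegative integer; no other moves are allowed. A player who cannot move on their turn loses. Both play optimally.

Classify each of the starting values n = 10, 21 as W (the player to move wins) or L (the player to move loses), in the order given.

Compute win/loss labels from the base case upward. A position with no move is L. Any other position is W if it can reach an L in one move, else L.
n=0: no move → L
n=1: can move to 0, which is L ⇒ W
n=2: the only move is to 1(W), a W ⇒ L
n=3: can move to 2, which is L ⇒ W
n=4: can move to 2, which is L ⇒ W
n=5: the only move is to 4(W), a W ⇒ L
n=6: can move to 5, which is L ⇒ W
n=7: the only move is to 6(W), a W ⇒ L
n=8: can move to 7, which is L ⇒ W
n=9: moves to 6(W), 8(W); every one is W ⇒ L
n=10: can move to 5, which is L ⇒ W
n=11: the only move is to 10(W), a W ⇒ L
n=12: can move to 9, which is L ⇒ W
n=13: the only move is to 12(W), a W ⇒ L
n=14: can move to 7, which is L ⇒ W
n=15: moves to 10(W), 12(W), 14(W); every one is W ⇒ L
n=16: can move to 15, which is L ⇒ W
n=17: the only move is to 16(W), a W ⇒ L
n=18: can move to 9, which is L ⇒ W
n=19: the only move is to 18(W), a W ⇒ L
n=20: can move to 15, which is L ⇒ W
n=21: moves to 14(W), 18(W), 20(W); every one is W ⇒ L

10: W, 21: L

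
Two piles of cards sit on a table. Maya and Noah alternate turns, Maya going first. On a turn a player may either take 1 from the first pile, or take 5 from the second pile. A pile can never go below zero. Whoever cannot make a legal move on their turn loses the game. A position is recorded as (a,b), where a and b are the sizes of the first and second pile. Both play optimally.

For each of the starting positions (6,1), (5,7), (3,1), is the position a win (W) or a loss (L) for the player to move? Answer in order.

(6,1): L, (5,7): L, (3,1): W

Build the W/L table. Terminal = L. A non-terminal position is W if it has a move to some L; otherwise it is L.
No move ever increases a pile, so every position that can arise here has a ≤ 6 and b ≤ 7; it is enough to label the cells with 0 ≤ a ≤ 6 and 0 ≤ b ≤ 7.
Every move lowers a or b (never raises either), so fill the grid row by row in increasing a, and left to right within a row: each cell's successors are then already labelled.
      b=0  b=1  b=2  b=3  b=4  b=5  b=6  b=7
a=0:    L    L    L    L    L    W    W    W
a=1:    W    W    W    W    W    L    L    L
a=2:    L    L    L    L    L    W    W    W
a=3:    W    W    W    W    W    L    L    L
a=4:    L    L    L    L    L    W    W    W
a=5:    W    W    W    W    W    L    L    L
a=6:    L    L    L    L    L    W    W    W
Cells with no legal move (terminal, hence L): (0,0), (0,1), (0,2), (0,3), (0,4).
The remaining L cells, each justified by listing all of its moves:
(1,5): →(0,5)(W), (1,0)(W) — all W, so L
(1,6): →(0,6)(W), (1,1)(W) — all W, so L
(1,7): →(0,7)(W), (1,2)(W) — all W, so L
(2,0): →(1,0)(W) only, which is W, so L
(2,1): →(1,1)(W) only, which is W, so L
(2,2): →(1,2)(W) only, which is W, so L
(2,3): →(1,3)(W) only, which is W, so L
(2,4): →(1,4)(W) only, which is W, so L
(3,5): →(2,5)(W), (3,0)(W) — all W, so L
(3,6): →(2,6)(W), (3,1)(W) — all W, so L
(3,7): →(2,7)(W), (3,2)(W) — all W, so L
(4,0): →(3,0)(W) only, which is W, so L
(4,1): →(3,1)(W) only, which is W, so L
(4,2): →(3,2)(W) only, which is W, so L
(4,3): →(3,3)(W) only, which is W, so L
(4,4): →(3,4)(W) only, which is W, so L
(5,5): →(4,5)(W), (5,0)(W) — all W, so L
(5,6): →(4,6)(W), (5,1)(W) — all W, so L
(5,7): →(4,7)(W), (5,2)(W) — all W, so L
(6,0): →(5,0)(W) only, which is W, so L
(6,1): →(5,1)(W) only, which is W, so L
(6,2): →(5,2)(W) only, which is W, so L
(6,3): →(5,3)(W) only, which is W, so L
(6,4): →(5,4)(W) only, which is W, so L
Every other cell has at least one move into one of the L cells above, so it is W.
(6,1): one of the L cells justified above, so L
(5,7): one of the L cells justified above, so L
(3,1): the move to (2,1) reaches an L cell, so W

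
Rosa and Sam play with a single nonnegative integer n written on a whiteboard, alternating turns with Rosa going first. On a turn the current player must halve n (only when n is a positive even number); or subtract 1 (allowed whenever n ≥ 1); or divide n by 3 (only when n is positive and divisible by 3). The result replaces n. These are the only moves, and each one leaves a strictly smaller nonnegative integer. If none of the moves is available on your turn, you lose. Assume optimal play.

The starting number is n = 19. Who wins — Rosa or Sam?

Compute win/loss labels from the base case upward. A position with no move is L. Any other position is W if it can reach an L in one move, else L.
n=0: no move → L
n=1: can move to 0, which is L ⇒ W
n=2: the only move is to 1(W), a W ⇒ L
n=3: can move to 2, which is L ⇒ W
n=4: can move to 2, which is L ⇒ W
n=5: the only move is to 4(W), a W ⇒ L
n=6: can move to 2, which is L ⇒ W
n=7: the only move is to 6(W), a W ⇒ L
n=8: can move to 7, which is L ⇒ W
n=9: moves to 3(W), 8(W); every one is W ⇒ L
n=10: can move to 5, which is L ⇒ W
n=11: the only move is to 10(W), a W ⇒ L
n=12: can move to 11, which is L ⇒ W
n=13: the only move is to 12(W), a W ⇒ L
n=14: can move to 7, which is L ⇒ W
n=15: can move to 5, which is L ⇒ W
n=16: moves to 8(W), 15(W); every one is W ⇒ L
n=17: can move to 16, which is L ⇒ W
n=18: can move to 9, which is L ⇒ W
n=19: the only move is to 18(W), a W ⇒ L
The starting position 19 is L: whatever Rosa does, the opponent receives a W position.

Sam wins.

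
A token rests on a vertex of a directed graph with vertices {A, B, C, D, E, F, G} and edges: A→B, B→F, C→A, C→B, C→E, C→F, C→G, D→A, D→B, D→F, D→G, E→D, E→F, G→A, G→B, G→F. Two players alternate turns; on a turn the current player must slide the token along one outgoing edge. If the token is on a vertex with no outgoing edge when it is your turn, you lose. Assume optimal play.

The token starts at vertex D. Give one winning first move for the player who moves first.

Move to A.

Work bottom-up. With no move the player to move loses. Otherwise the position is W if at least one move leads to an L position for the opponent, and L if every move leads to a W.
Every edge goes from a vertex to one that appears earlier in the order F, B, A, G, D, E, C, so processing vertices in that order labels each vertex after all of its successors.
F: no outgoing edge → L
B: reaches L-position F → W
A: only reaches B(W), which is W → L
G: reaches L-position A → W
D: reaches L-position A → W
E: reaches L-position F → W
C: reaches L-position A → W
From D, the L positions reachable in one move are: A, F. Any move reaching one of these is winning.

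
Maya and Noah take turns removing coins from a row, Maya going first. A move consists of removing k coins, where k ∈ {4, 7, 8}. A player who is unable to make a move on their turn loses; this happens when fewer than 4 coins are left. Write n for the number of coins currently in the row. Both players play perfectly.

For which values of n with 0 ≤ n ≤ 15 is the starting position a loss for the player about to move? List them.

Positions with no move are L. A position that does have a move is losing for the player to move precisely when every available move leads to a winning position for the opponent. Fill in the labels:
n=0: no move → L
n=1: no move → L
n=2: no move → L
n=3: no move → L
n=4: W (go to 0, an L position)
n=5: W (go to 1, an L position)
n=6: W (go to 2, an L position)
n=7: W (go to 3, an L position)
n=8: W (go to 1, an L position)
n=9: W (go to 2, an L position)
n=10: W (go to 3, an L position)
n=11: W (go to 3, an L position)
n=12: L (options 8(W), 5(W), 4(W) are all W)
n=13: L (options 9(W), 6(W), 5(W) are all W)
n=14: L (options 10(W), 7(W), 6(W) are all W)
n=15: L (options 11(W), 8(W), 7(W) are all W)
Reading off the rows marked L gives the requested list; there are 8 such values of n.

0, 1, 2, 3, 12, 13, 14, 15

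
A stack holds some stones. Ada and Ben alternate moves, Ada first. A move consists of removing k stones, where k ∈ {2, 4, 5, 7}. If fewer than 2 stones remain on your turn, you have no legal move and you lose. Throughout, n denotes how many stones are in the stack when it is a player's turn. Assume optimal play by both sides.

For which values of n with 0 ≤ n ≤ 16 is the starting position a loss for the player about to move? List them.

Classify positions by backward induction: terminal positions (no move available) are L. From any other position, the mover wins iff some move reaches an L.
n=0: no move → L
n=1: no move → L
n=2: can move to 0, which is L ⇒ W
n=3: can move to 1, which is L ⇒ W
n=4: can move to 0, which is L ⇒ W
n=5: can move to 1, which is L ⇒ W
n=6: can move to 1, which is L ⇒ W
n=7: can move to 0, which is L ⇒ W
n=8: can move to 1, which is L ⇒ W
n=9: moves to 7(W), 5(W), 4(W), 2(W); every one is W ⇒ L
n=10: moves to 8(W), 6(W), 5(W), 3(W); every one is W ⇒ L
n=11: can move to 9, which is L ⇒ W
n=12: can move to 10, which is L ⇒ W
n=13: can move to 9, which is L ⇒ W
n=14: can move to 10, which is L ⇒ W
n=15: can move to 10, which is L ⇒ W
n=16: can move to 9, which is L ⇒ W
The losing starting values of n are exactly the entries labelled L in this table (4 of them).

0, 1, 9, 10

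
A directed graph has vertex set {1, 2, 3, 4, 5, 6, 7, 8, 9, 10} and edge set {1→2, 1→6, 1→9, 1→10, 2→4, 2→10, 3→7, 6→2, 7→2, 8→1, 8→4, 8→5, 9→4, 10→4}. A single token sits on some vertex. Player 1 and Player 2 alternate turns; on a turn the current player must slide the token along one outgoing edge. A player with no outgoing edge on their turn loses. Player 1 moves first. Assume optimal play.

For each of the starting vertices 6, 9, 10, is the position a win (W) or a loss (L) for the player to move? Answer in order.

Use the standard recursion: the mover loses at a terminal position; elsewhere, the mover wins exactly when some move hands the opponent an L position.
Every edge goes from a vertex to one that appears earlier in the order 4, 5, 10, 2, 7, 9, 6, 1, 8, 3, so processing vertices in that order labels each vertex after all of its successors.
4: no outgoing edge → L
5: no outgoing edge → L
10: reaches L-position 4 → W
2: reaches L-position 4 → W
7: only reaches 2(W), which is W → L
9: reaches L-position 4 → W
6: only reaches 2(W), which is W → L
1: reaches L-position 6 → W
8: reaches L-position 5 → W
3: reaches L-position 7 → W

6: L, 9: W, 10: W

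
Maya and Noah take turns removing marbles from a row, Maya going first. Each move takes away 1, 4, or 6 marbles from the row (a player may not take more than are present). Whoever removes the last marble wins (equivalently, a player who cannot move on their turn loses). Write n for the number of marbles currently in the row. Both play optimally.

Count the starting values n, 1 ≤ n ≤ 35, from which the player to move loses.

14

Work bottom-up. With no move the player to move loses. Otherwise the position is W if at least one move leads to an L position for the opponent, and L if every move leads to a W.
n=0: no move → L
n=1: can move to 0, which is L ⇒ W
n=2: the only move is to 1(W), a W ⇒ L
n=3: can move to 2, which is L ⇒ W
n=4: can move to 0, which is L ⇒ W
n=5: moves to 4(W), 1(W); every one is W ⇒ L
n=6: can move to 5, which is L ⇒ W
n=7: moves to 6(W), 3(W), 1(W); every one is W ⇒ L
n=8: can move to 7, which is L ⇒ W
n=9: can move to 5, which is L ⇒ W
n=10: moves to 9(W), 6(W), 4(W); every one is W ⇒ L
n=11: can move to 10, which is L ⇒ W
n=12: moves to 11(W), 8(W), 6(W); every one is W ⇒ L
n=13: can move to 12, which is L ⇒ W
n=14: can move to 10, which is L ⇒ W
n=15: moves to 14(W), 11(W), 9(W); every one is W ⇒ L
n=16: can move to 15, which is L ⇒ W
n=17: moves to 16(W), 13(W), 11(W); every one is W ⇒ L
n=18: can move to 17, which is L ⇒ W
n=19: can move to 15, which is L ⇒ W
n=20: moves to 19(W), 16(W), 14(W); every one is W ⇒ L
n=21: can move to 20, which is L ⇒ W
n=22: moves to 21(W), 18(W), 16(W); every one is W ⇒ L
n=23: can move to 22, which is L ⇒ W
n=24: can move to 20, which is L ⇒ W
n=25: moves to 24(W), 21(W), 19(W); every one is W ⇒ L
n=26: can move to 25, which is L ⇒ W
n=27: moves to 26(W), 23(W), 21(W); every one is W ⇒ L
n=28: can move to 27, which is L ⇒ W
n=29: can move to 25, which is L ⇒ W
n=30: moves to 29(W), 26(W), 24(W); every one is W ⇒ L
n=31: can move to 30, which is L ⇒ W
n=32: moves to 31(W), 28(W), 26(W); every one is W ⇒ L
n=33: can move to 32, which is L ⇒ W
n=34: can move to 30, which is L ⇒ W
n=35: moves to 34(W), 31(W), 29(W); every one is W ⇒ L
L entries with 1 ≤ n ≤ 35 (n=0 is outside the asked range and is not counted): n = 2, 5, 7, 10, 12, 15, 17, 20, 22, 25, 27, 30, 32, 35; that makes 14.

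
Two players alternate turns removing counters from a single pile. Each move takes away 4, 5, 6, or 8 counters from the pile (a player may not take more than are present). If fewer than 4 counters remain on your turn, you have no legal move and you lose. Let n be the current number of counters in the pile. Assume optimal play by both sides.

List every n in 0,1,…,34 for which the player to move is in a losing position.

Use the standard recursion: the mover loses at a terminal position; elsewhere, the mover wins exactly when some move hands the opponent an L position.
n=0: no move → L
n=1: no move → L
n=2: no move → L
n=3: no move → L
n=4: reaches L-position 0 → W
n=5: reaches L-position 1 → W
n=6: reaches L-position 2 → W
n=7: reaches L-position 3 → W
n=8: reaches L-position 3 → W
n=9: reaches L-position 3 → W
n=10: reaches L-position 2 → W
n=11: reaches L-position 3 → W
n=12: only reaches 8(W), 7(W), 6(W), 4(W), all W → L
n=13: only reaches 9(W), 8(W), 7(W), 5(W), all W → L
n=14: only reaches 10(W), 9(W), 8(W), 6(W), all W → L
n=15: only reaches 11(W), 10(W), 9(W), 7(W), all W → L
n=16: reaches L-position 12 → W
n=17: reaches L-position 13 → W
n=18: reaches L-position 14 → W
n=19: reaches L-position 15 → W
n=20: reaches L-position 15 → W
n=21: reaches L-position 15 → W
n=22: reaches L-position 14 → W
n=23: reaches L-position 15 → W
n=24: only reaches 20(W), 19(W), 18(W), 16(W), all W → L
n=25: only reaches 21(W), 20(W), 19(W), 17(W), all W → L
n=26: only reaches 22(W), 21(W), 20(W), 18(W), all W → L
n=27: only reaches 23(W), 22(W), 21(W), 19(W), all W → L
n=28: reaches L-position 24 → W
n=29: reaches L-position 25 → W
n=30: reaches L-position 26 → W
n=31: reaches L-position 27 → W
n=32: reaches L-position 27 → W
n=33: reaches L-position 27 → W
n=34: reaches L-position 26 → W
Reading off the rows marked L gives the requested list; there are 12 such values of n.

0, 1, 2, 3, 12, 13, 14, 15, 24, 25, 26, 27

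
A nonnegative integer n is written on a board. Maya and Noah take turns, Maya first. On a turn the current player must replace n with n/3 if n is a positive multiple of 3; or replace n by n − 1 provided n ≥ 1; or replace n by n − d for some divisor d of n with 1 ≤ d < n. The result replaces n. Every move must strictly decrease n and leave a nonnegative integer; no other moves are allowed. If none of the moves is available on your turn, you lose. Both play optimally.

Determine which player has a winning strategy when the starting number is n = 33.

Maya wins.

Label each position W (a win for the player to move) or L (a loss). A position with no legal move is L; any other position is W exactly when some move reaches an L, and L when every move reaches a W.
n=0: no move → L
n=1: reaches L-position 0 → W
n=2: only reaches 1(W), which is W → L
n=3: reaches L-position 2 → W
n=4: reaches L-position 2 → W
n=5: only reaches 4(W), which is W → L
n=6: reaches L-position 2 → W
n=7: only reaches 6(W), which is W → L
n=8: reaches L-position 7 → W
n=9: only reaches 3(W), 6(W), 8(W), all W → L
n=10: reaches L-position 5 → W
n=11: only reaches 10(W), which is W → L
n=12: reaches L-position 9 → W
n=13: only reaches 12(W), which is W → L
n=14: reaches L-position 7 → W
n=15: reaches L-position 5 → W
n=16: only reaches 8(W), 12(W), 14(W), 15(W), all W → L
n=17: reaches L-position 16 → W
n=18: reaches L-position 9 → W
n=19: only reaches 18(W), which is W → L
n=20: reaches L-position 16 → W
n=21: reaches L-position 7 → W
n=22: reaches L-position 11 → W
n=23: only reaches 22(W), which is W → L
n=24: reaches L-position 16 → W
n=25: only reaches 20(W), 24(W), all W → L
n=26: reaches L-position 13 → W
n=27: reaches L-position 9 → W
n=28: only reaches 14(W), 21(W), 24(W), 26(W), 27(W), all W → L
n=29: reaches L-position 28 → W
n=30: reaches L-position 25 → W
n=31: only reaches 30(W), which is W → L
n=32: reaches L-position 16 → W
n=33: reaches L-position 11 → W
The starting position 33 is W: Maya should move to 11, handing over an L position.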